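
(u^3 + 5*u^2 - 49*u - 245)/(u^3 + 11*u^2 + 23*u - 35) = (u - 7)/(u - 1)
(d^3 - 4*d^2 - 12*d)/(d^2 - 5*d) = (d^2 - 4*d - 12)/(d - 5)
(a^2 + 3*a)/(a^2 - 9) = a/(a - 3)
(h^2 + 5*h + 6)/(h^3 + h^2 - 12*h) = (h^2 + 5*h + 6)/(h*(h^2 + h - 12))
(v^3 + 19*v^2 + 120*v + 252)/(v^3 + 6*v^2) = 1 + 13/v + 42/v^2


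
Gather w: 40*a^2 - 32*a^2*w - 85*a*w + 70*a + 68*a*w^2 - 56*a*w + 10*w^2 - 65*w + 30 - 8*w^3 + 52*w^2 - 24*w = 40*a^2 + 70*a - 8*w^3 + w^2*(68*a + 62) + w*(-32*a^2 - 141*a - 89) + 30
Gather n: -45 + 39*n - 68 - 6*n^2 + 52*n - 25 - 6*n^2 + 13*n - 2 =-12*n^2 + 104*n - 140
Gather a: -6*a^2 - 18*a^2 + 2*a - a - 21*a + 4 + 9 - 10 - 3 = -24*a^2 - 20*a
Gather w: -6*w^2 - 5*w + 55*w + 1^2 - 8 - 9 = -6*w^2 + 50*w - 16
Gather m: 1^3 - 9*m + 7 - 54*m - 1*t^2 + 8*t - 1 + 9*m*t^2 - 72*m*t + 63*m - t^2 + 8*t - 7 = m*(9*t^2 - 72*t) - 2*t^2 + 16*t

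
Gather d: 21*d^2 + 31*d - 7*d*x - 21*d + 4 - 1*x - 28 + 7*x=21*d^2 + d*(10 - 7*x) + 6*x - 24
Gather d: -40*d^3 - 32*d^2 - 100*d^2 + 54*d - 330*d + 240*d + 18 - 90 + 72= -40*d^3 - 132*d^2 - 36*d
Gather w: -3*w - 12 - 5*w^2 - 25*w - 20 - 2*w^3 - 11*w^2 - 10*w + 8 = -2*w^3 - 16*w^2 - 38*w - 24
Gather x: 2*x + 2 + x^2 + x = x^2 + 3*x + 2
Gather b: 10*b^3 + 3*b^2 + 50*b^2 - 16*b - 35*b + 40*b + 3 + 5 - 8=10*b^3 + 53*b^2 - 11*b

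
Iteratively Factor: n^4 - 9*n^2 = (n)*(n^3 - 9*n) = n*(n + 3)*(n^2 - 3*n) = n*(n - 3)*(n + 3)*(n)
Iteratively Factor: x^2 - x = (x - 1)*(x)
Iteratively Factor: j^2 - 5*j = (j - 5)*(j)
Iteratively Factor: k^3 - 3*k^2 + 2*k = (k - 2)*(k^2 - k) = (k - 2)*(k - 1)*(k)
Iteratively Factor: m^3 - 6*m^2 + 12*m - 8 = (m - 2)*(m^2 - 4*m + 4) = (m - 2)^2*(m - 2)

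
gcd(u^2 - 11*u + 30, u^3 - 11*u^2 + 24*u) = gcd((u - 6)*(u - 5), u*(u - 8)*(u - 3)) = 1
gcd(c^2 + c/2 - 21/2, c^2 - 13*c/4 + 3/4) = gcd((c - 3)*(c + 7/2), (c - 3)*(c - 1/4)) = c - 3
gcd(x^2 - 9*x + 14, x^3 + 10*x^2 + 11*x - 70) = x - 2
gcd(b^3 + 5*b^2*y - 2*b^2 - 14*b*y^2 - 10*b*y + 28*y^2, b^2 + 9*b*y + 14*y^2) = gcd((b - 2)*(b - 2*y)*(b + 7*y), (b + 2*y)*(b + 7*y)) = b + 7*y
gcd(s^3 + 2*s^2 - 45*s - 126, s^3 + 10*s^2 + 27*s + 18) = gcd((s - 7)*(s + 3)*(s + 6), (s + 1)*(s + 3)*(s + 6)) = s^2 + 9*s + 18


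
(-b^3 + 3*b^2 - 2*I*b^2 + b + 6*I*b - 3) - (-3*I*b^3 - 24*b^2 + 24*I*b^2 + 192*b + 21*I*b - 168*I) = -b^3 + 3*I*b^3 + 27*b^2 - 26*I*b^2 - 191*b - 15*I*b - 3 + 168*I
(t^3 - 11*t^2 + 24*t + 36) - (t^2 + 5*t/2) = t^3 - 12*t^2 + 43*t/2 + 36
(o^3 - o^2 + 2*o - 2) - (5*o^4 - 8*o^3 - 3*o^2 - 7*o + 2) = -5*o^4 + 9*o^3 + 2*o^2 + 9*o - 4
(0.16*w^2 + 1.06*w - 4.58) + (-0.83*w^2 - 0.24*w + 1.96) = -0.67*w^2 + 0.82*w - 2.62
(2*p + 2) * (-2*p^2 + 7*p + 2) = -4*p^3 + 10*p^2 + 18*p + 4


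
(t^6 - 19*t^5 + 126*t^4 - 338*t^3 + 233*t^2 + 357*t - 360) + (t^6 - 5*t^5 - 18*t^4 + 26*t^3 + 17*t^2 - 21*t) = 2*t^6 - 24*t^5 + 108*t^4 - 312*t^3 + 250*t^2 + 336*t - 360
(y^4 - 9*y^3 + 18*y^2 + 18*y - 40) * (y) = y^5 - 9*y^4 + 18*y^3 + 18*y^2 - 40*y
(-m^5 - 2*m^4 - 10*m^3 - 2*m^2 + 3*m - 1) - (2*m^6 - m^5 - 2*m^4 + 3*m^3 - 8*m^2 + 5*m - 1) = -2*m^6 - 13*m^3 + 6*m^2 - 2*m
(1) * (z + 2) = z + 2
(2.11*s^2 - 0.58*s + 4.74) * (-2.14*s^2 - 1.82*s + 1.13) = -4.5154*s^4 - 2.599*s^3 - 6.7037*s^2 - 9.2822*s + 5.3562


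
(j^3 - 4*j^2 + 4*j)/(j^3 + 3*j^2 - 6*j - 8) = j*(j - 2)/(j^2 + 5*j + 4)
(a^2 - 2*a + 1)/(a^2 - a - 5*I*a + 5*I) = (a - 1)/(a - 5*I)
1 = 1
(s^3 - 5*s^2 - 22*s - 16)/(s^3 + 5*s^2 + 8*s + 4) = (s - 8)/(s + 2)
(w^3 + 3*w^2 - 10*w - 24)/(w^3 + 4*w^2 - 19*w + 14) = (w^3 + 3*w^2 - 10*w - 24)/(w^3 + 4*w^2 - 19*w + 14)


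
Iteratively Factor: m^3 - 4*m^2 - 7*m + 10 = (m - 5)*(m^2 + m - 2) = (m - 5)*(m + 2)*(m - 1)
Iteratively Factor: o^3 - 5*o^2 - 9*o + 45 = (o - 3)*(o^2 - 2*o - 15) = (o - 5)*(o - 3)*(o + 3)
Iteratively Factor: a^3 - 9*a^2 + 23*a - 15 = (a - 1)*(a^2 - 8*a + 15) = (a - 5)*(a - 1)*(a - 3)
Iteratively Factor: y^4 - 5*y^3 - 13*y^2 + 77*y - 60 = (y - 1)*(y^3 - 4*y^2 - 17*y + 60) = (y - 3)*(y - 1)*(y^2 - y - 20) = (y - 5)*(y - 3)*(y - 1)*(y + 4)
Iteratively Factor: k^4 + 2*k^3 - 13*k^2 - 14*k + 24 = (k - 1)*(k^3 + 3*k^2 - 10*k - 24) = (k - 1)*(k + 2)*(k^2 + k - 12) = (k - 3)*(k - 1)*(k + 2)*(k + 4)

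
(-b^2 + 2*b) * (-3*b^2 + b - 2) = 3*b^4 - 7*b^3 + 4*b^2 - 4*b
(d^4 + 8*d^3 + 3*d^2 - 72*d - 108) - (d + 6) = d^4 + 8*d^3 + 3*d^2 - 73*d - 114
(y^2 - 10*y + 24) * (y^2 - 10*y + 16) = y^4 - 20*y^3 + 140*y^2 - 400*y + 384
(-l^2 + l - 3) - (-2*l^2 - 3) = l^2 + l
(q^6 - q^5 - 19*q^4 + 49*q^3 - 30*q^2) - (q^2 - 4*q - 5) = q^6 - q^5 - 19*q^4 + 49*q^3 - 31*q^2 + 4*q + 5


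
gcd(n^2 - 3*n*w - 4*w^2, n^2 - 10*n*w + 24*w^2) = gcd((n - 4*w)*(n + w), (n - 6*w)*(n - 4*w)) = -n + 4*w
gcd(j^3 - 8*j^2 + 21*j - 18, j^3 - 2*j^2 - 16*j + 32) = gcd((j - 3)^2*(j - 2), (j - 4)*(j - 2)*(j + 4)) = j - 2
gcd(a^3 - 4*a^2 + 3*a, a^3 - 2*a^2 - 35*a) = a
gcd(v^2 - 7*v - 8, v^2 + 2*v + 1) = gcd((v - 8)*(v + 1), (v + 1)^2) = v + 1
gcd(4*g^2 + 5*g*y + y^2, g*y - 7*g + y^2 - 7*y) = g + y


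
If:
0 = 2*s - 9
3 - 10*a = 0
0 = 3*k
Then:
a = 3/10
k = 0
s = 9/2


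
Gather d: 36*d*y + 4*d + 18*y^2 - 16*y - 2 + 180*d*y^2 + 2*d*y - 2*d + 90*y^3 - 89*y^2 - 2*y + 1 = d*(180*y^2 + 38*y + 2) + 90*y^3 - 71*y^2 - 18*y - 1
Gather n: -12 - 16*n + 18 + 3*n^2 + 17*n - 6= 3*n^2 + n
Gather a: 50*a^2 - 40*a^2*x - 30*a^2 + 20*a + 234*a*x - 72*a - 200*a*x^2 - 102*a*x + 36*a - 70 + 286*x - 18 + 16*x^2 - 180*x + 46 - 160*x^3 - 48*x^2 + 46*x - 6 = a^2*(20 - 40*x) + a*(-200*x^2 + 132*x - 16) - 160*x^3 - 32*x^2 + 152*x - 48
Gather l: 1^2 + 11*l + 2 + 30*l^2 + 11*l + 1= 30*l^2 + 22*l + 4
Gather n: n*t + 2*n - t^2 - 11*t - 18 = n*(t + 2) - t^2 - 11*t - 18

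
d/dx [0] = 0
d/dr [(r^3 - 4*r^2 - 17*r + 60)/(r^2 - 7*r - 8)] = (r^4 - 14*r^3 + 21*r^2 - 56*r + 556)/(r^4 - 14*r^3 + 33*r^2 + 112*r + 64)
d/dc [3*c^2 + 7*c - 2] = 6*c + 7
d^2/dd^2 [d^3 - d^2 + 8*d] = 6*d - 2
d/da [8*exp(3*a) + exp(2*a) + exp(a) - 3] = (24*exp(2*a) + 2*exp(a) + 1)*exp(a)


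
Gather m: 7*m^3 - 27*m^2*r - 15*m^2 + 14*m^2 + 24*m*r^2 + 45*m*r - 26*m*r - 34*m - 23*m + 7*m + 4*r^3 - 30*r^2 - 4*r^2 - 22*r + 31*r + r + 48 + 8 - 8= 7*m^3 + m^2*(-27*r - 1) + m*(24*r^2 + 19*r - 50) + 4*r^3 - 34*r^2 + 10*r + 48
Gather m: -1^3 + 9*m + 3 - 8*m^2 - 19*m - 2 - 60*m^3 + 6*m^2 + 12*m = -60*m^3 - 2*m^2 + 2*m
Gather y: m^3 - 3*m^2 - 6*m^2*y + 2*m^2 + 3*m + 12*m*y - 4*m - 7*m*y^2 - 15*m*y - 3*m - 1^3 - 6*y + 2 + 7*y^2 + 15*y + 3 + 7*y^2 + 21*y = m^3 - m^2 - 4*m + y^2*(14 - 7*m) + y*(-6*m^2 - 3*m + 30) + 4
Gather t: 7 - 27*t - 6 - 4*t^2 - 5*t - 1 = -4*t^2 - 32*t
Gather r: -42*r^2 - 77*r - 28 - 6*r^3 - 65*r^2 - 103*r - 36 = -6*r^3 - 107*r^2 - 180*r - 64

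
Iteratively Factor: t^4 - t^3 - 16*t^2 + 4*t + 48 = (t - 4)*(t^3 + 3*t^2 - 4*t - 12) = (t - 4)*(t + 2)*(t^2 + t - 6) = (t - 4)*(t - 2)*(t + 2)*(t + 3)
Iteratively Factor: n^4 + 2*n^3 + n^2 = (n)*(n^3 + 2*n^2 + n) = n^2*(n^2 + 2*n + 1) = n^2*(n + 1)*(n + 1)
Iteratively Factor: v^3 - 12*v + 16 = (v - 2)*(v^2 + 2*v - 8) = (v - 2)*(v + 4)*(v - 2)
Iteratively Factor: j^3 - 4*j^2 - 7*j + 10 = (j - 1)*(j^2 - 3*j - 10) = (j - 5)*(j - 1)*(j + 2)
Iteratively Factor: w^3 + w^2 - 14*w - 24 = (w - 4)*(w^2 + 5*w + 6) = (w - 4)*(w + 3)*(w + 2)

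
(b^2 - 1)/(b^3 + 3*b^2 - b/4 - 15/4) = 4*(b + 1)/(4*b^2 + 16*b + 15)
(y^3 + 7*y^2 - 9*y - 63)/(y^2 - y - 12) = (y^2 + 4*y - 21)/(y - 4)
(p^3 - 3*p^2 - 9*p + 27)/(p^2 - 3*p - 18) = (p^2 - 6*p + 9)/(p - 6)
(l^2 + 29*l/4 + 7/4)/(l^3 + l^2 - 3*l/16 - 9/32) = 8*(4*l^2 + 29*l + 7)/(32*l^3 + 32*l^2 - 6*l - 9)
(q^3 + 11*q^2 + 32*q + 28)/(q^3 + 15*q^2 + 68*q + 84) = (q + 2)/(q + 6)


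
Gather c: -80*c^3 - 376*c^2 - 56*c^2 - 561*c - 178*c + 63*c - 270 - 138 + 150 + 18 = -80*c^3 - 432*c^2 - 676*c - 240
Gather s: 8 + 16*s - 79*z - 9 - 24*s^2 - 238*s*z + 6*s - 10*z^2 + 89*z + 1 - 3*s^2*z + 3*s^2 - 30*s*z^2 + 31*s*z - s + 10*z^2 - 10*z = s^2*(-3*z - 21) + s*(-30*z^2 - 207*z + 21)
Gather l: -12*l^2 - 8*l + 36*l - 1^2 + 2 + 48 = -12*l^2 + 28*l + 49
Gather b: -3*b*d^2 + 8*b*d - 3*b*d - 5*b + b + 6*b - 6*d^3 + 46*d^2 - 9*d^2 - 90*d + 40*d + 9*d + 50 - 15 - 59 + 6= b*(-3*d^2 + 5*d + 2) - 6*d^3 + 37*d^2 - 41*d - 18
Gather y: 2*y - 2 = 2*y - 2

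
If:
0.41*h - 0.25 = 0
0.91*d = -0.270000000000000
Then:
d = -0.30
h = 0.61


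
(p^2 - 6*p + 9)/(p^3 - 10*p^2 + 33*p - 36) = 1/(p - 4)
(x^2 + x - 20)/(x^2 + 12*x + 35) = (x - 4)/(x + 7)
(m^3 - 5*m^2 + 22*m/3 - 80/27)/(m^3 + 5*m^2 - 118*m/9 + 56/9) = (9*m^2 - 39*m + 40)/(3*(3*m^2 + 17*m - 28))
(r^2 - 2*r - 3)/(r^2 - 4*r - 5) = (r - 3)/(r - 5)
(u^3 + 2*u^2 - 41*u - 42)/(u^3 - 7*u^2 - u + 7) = (u^2 + u - 42)/(u^2 - 8*u + 7)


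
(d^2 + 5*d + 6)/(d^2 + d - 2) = (d + 3)/(d - 1)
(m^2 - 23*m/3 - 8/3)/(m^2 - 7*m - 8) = (m + 1/3)/(m + 1)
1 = 1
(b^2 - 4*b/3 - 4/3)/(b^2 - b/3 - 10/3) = (3*b + 2)/(3*b + 5)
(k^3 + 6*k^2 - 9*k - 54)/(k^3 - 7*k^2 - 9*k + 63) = (k + 6)/(k - 7)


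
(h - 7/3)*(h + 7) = h^2 + 14*h/3 - 49/3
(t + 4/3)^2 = t^2 + 8*t/3 + 16/9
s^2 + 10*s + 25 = (s + 5)^2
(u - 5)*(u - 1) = u^2 - 6*u + 5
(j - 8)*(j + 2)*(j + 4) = j^3 - 2*j^2 - 40*j - 64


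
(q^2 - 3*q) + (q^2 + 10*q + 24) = 2*q^2 + 7*q + 24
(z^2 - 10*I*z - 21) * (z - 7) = z^3 - 7*z^2 - 10*I*z^2 - 21*z + 70*I*z + 147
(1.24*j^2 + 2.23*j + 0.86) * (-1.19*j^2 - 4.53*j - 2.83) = -1.4756*j^4 - 8.2709*j^3 - 14.6345*j^2 - 10.2067*j - 2.4338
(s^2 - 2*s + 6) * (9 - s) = -s^3 + 11*s^2 - 24*s + 54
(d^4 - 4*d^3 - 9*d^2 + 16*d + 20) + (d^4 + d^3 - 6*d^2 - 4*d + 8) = 2*d^4 - 3*d^3 - 15*d^2 + 12*d + 28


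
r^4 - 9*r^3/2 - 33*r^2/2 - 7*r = r*(r - 7)*(r + 1/2)*(r + 2)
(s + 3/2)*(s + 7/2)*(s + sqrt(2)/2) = s^3 + sqrt(2)*s^2/2 + 5*s^2 + 5*sqrt(2)*s/2 + 21*s/4 + 21*sqrt(2)/8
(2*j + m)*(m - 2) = 2*j*m - 4*j + m^2 - 2*m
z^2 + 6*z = z*(z + 6)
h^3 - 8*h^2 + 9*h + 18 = (h - 6)*(h - 3)*(h + 1)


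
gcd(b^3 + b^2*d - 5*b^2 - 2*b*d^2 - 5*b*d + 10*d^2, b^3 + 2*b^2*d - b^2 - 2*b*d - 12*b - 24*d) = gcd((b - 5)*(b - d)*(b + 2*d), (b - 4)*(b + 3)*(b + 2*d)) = b + 2*d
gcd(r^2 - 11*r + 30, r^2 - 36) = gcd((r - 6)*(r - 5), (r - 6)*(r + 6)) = r - 6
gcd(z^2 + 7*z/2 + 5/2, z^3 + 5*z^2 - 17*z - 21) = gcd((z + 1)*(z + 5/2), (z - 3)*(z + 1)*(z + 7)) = z + 1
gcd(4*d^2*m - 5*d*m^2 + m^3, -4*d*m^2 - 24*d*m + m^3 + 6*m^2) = 4*d*m - m^2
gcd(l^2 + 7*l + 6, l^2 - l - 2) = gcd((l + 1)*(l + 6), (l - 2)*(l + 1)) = l + 1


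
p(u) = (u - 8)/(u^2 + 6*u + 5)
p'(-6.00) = -3.16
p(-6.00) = -2.80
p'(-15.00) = -0.02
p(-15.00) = -0.16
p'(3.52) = 0.07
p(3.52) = -0.12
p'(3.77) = 0.06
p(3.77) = -0.10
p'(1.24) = 0.36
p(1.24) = -0.48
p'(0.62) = 0.75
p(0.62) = -0.81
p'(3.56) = 0.06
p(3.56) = -0.11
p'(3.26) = 0.08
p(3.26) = -0.13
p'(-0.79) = 50.84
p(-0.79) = -9.94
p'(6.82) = 0.01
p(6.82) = -0.01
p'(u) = (-2*u - 6)*(u - 8)/(u^2 + 6*u + 5)^2 + 1/(u^2 + 6*u + 5)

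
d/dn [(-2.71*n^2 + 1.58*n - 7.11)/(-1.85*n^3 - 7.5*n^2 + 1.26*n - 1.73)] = (-5.0135*n^4 + 5.846*n^3 - 31.0251*n^2 - 97.2734*n + 6.2252)/(3.4225*n^6 + 27.75*n^5 + 51.588*n^4 - 12.499*n^3 + 27.5376*n^2 - 4.3596*n + 2.9929)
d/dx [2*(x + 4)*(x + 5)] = 4*x + 18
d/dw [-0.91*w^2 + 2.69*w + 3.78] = 2.69 - 1.82*w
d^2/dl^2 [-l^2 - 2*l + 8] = -2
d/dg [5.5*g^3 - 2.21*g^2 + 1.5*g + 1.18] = 16.5*g^2 - 4.42*g + 1.5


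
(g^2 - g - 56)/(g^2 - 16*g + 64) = (g + 7)/(g - 8)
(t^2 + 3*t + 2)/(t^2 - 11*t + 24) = (t^2 + 3*t + 2)/(t^2 - 11*t + 24)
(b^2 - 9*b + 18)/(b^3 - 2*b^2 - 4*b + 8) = (b^2 - 9*b + 18)/(b^3 - 2*b^2 - 4*b + 8)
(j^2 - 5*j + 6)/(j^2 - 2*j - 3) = (j - 2)/(j + 1)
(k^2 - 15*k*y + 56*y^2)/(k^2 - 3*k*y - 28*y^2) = (k - 8*y)/(k + 4*y)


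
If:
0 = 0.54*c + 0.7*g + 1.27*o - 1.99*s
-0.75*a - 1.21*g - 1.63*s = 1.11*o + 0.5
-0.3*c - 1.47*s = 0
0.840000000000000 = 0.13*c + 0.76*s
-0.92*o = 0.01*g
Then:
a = -89.20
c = -33.46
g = 46.14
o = -0.50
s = 6.83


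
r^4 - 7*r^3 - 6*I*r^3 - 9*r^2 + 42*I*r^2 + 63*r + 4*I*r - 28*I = (r - 7)*(r - 4*I)*(r - I)^2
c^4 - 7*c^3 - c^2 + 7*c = c*(c - 7)*(c - 1)*(c + 1)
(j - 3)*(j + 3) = j^2 - 9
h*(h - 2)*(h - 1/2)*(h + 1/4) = h^4 - 9*h^3/4 + 3*h^2/8 + h/4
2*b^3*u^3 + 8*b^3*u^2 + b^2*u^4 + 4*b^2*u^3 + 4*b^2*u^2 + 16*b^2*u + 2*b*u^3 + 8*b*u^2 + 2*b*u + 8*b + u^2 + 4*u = (2*b + u)*(u + 4)*(b*u + 1)^2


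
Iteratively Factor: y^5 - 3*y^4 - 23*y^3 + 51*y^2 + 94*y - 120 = (y - 5)*(y^4 + 2*y^3 - 13*y^2 - 14*y + 24) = (y - 5)*(y - 1)*(y^3 + 3*y^2 - 10*y - 24) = (y - 5)*(y - 3)*(y - 1)*(y^2 + 6*y + 8) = (y - 5)*(y - 3)*(y - 1)*(y + 2)*(y + 4)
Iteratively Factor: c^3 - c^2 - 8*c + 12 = (c - 2)*(c^2 + c - 6) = (c - 2)*(c + 3)*(c - 2)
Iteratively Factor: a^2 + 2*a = (a + 2)*(a)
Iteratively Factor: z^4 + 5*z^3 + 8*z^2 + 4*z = (z + 1)*(z^3 + 4*z^2 + 4*z) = (z + 1)*(z + 2)*(z^2 + 2*z) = z*(z + 1)*(z + 2)*(z + 2)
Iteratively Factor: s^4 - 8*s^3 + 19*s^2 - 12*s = (s - 4)*(s^3 - 4*s^2 + 3*s) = (s - 4)*(s - 1)*(s^2 - 3*s) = (s - 4)*(s - 3)*(s - 1)*(s)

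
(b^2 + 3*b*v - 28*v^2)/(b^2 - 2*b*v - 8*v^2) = (b + 7*v)/(b + 2*v)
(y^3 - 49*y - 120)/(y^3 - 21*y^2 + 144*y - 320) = (y^2 + 8*y + 15)/(y^2 - 13*y + 40)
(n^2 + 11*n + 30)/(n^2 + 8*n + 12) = (n + 5)/(n + 2)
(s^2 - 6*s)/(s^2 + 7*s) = (s - 6)/(s + 7)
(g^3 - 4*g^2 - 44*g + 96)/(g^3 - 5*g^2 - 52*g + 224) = (g^2 + 4*g - 12)/(g^2 + 3*g - 28)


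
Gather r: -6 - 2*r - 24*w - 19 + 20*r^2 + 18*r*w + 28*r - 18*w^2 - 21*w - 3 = 20*r^2 + r*(18*w + 26) - 18*w^2 - 45*w - 28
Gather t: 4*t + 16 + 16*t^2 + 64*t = 16*t^2 + 68*t + 16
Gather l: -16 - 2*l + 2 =-2*l - 14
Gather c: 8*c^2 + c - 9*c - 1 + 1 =8*c^2 - 8*c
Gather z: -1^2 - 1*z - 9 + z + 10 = 0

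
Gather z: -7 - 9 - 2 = -18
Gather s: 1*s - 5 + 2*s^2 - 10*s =2*s^2 - 9*s - 5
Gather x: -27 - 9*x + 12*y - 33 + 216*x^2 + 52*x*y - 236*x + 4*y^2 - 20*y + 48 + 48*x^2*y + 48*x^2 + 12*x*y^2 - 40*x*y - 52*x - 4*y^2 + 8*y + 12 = x^2*(48*y + 264) + x*(12*y^2 + 12*y - 297)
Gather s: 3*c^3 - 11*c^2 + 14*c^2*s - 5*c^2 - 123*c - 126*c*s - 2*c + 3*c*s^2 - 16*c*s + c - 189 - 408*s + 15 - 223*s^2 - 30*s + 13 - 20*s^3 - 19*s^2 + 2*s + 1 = 3*c^3 - 16*c^2 - 124*c - 20*s^3 + s^2*(3*c - 242) + s*(14*c^2 - 142*c - 436) - 160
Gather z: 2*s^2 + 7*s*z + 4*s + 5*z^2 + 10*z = 2*s^2 + 4*s + 5*z^2 + z*(7*s + 10)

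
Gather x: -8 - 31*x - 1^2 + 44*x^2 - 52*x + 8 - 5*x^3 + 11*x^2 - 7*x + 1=-5*x^3 + 55*x^2 - 90*x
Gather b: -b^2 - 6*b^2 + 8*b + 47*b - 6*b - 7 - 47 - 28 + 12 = -7*b^2 + 49*b - 70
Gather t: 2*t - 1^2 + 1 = 2*t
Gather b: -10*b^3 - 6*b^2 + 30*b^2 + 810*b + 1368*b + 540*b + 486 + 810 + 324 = -10*b^3 + 24*b^2 + 2718*b + 1620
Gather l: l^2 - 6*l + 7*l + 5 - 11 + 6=l^2 + l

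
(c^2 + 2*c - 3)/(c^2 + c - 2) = (c + 3)/(c + 2)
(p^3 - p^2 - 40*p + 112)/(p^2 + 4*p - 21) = (p^2 - 8*p + 16)/(p - 3)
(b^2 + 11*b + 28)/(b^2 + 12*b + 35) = (b + 4)/(b + 5)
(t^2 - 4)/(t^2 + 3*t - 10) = (t + 2)/(t + 5)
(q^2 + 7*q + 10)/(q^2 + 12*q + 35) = (q + 2)/(q + 7)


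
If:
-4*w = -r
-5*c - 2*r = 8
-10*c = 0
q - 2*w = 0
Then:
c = 0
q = -2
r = -4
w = -1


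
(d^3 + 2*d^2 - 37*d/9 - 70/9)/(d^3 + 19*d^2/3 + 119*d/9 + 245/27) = 3*(d - 2)/(3*d + 7)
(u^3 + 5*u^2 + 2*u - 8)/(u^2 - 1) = (u^2 + 6*u + 8)/(u + 1)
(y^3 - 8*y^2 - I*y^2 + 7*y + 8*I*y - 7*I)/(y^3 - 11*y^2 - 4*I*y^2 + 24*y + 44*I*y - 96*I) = (y^3 - y^2*(8 + I) + y*(7 + 8*I) - 7*I)/(y^3 - y^2*(11 + 4*I) + 4*y*(6 + 11*I) - 96*I)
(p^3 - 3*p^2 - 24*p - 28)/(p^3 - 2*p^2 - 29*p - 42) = (p + 2)/(p + 3)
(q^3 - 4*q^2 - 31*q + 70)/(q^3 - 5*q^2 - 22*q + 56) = (q + 5)/(q + 4)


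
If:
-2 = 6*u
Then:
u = -1/3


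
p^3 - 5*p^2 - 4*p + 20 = (p - 5)*(p - 2)*(p + 2)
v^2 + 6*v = v*(v + 6)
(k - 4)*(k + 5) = k^2 + k - 20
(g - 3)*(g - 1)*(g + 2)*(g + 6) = g^4 + 4*g^3 - 17*g^2 - 24*g + 36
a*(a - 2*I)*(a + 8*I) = a^3 + 6*I*a^2 + 16*a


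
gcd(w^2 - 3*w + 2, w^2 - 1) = w - 1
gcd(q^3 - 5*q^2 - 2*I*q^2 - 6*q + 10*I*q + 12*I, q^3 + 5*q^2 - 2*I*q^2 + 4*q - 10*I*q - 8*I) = q^2 + q*(1 - 2*I) - 2*I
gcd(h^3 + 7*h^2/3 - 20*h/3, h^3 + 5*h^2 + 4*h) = h^2 + 4*h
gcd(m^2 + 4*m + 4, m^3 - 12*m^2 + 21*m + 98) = m + 2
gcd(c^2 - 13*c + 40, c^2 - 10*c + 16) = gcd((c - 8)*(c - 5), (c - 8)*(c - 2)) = c - 8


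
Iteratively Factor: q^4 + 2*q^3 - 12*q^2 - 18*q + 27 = (q + 3)*(q^3 - q^2 - 9*q + 9) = (q + 3)^2*(q^2 - 4*q + 3) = (q - 1)*(q + 3)^2*(q - 3)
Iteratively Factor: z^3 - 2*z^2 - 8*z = (z)*(z^2 - 2*z - 8) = z*(z + 2)*(z - 4)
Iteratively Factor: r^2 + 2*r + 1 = (r + 1)*(r + 1)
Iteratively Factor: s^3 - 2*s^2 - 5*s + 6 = (s - 3)*(s^2 + s - 2) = (s - 3)*(s - 1)*(s + 2)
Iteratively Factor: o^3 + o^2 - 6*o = (o - 2)*(o^2 + 3*o) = (o - 2)*(o + 3)*(o)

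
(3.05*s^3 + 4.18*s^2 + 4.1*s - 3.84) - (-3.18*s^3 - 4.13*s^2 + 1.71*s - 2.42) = 6.23*s^3 + 8.31*s^2 + 2.39*s - 1.42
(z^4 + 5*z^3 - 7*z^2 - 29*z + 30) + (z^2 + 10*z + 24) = z^4 + 5*z^3 - 6*z^2 - 19*z + 54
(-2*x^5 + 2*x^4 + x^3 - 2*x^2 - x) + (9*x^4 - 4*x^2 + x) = -2*x^5 + 11*x^4 + x^3 - 6*x^2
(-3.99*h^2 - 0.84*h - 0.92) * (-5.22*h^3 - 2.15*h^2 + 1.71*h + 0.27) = 20.8278*h^5 + 12.9633*h^4 - 0.214500000000001*h^3 - 0.5357*h^2 - 1.8*h - 0.2484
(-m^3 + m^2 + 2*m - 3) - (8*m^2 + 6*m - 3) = -m^3 - 7*m^2 - 4*m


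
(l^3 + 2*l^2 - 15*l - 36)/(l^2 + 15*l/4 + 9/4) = 4*(l^2 - l - 12)/(4*l + 3)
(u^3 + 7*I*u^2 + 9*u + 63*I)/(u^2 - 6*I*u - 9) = (u^2 + 10*I*u - 21)/(u - 3*I)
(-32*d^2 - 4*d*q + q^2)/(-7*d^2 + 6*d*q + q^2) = (-32*d^2 - 4*d*q + q^2)/(-7*d^2 + 6*d*q + q^2)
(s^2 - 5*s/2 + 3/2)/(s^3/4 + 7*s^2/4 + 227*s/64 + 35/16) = 32*(2*s^2 - 5*s + 3)/(16*s^3 + 112*s^2 + 227*s + 140)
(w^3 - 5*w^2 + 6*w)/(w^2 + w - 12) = w*(w - 2)/(w + 4)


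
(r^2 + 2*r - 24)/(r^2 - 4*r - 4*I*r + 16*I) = (r + 6)/(r - 4*I)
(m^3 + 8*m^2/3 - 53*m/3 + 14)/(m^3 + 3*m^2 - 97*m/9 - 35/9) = 3*(m^2 + 5*m - 6)/(3*m^2 + 16*m + 5)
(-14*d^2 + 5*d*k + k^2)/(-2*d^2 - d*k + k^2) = (7*d + k)/(d + k)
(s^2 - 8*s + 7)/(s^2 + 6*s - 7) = (s - 7)/(s + 7)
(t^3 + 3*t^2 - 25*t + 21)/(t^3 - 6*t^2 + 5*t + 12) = (t^2 + 6*t - 7)/(t^2 - 3*t - 4)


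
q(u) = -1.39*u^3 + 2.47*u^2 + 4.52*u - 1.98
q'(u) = -4.17*u^2 + 4.94*u + 4.52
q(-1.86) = 7.10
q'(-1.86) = -19.09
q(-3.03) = 45.67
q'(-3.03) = -48.73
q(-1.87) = 7.29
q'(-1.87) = -19.30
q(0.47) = 0.55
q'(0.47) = 5.92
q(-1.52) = 1.74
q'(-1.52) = -12.62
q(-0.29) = -3.05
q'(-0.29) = 2.74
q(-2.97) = 42.80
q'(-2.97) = -46.93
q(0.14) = -1.30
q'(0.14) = 5.13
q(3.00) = -3.72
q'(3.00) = -18.19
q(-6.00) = 360.06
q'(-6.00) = -175.24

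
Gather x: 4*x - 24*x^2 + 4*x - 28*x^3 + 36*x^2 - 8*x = -28*x^3 + 12*x^2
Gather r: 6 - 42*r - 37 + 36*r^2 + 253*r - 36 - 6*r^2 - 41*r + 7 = 30*r^2 + 170*r - 60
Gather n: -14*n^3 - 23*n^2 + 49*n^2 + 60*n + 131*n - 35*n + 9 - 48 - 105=-14*n^3 + 26*n^2 + 156*n - 144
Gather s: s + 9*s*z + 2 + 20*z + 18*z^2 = s*(9*z + 1) + 18*z^2 + 20*z + 2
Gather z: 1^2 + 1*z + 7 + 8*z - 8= 9*z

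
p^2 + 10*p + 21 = (p + 3)*(p + 7)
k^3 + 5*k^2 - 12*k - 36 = (k - 3)*(k + 2)*(k + 6)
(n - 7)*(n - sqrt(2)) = n^2 - 7*n - sqrt(2)*n + 7*sqrt(2)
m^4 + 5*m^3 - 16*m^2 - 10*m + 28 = (m - 2)*(m + 7)*(m - sqrt(2))*(m + sqrt(2))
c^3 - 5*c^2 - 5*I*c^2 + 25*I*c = c*(c - 5)*(c - 5*I)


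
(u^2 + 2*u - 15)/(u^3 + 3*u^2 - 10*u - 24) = (u + 5)/(u^2 + 6*u + 8)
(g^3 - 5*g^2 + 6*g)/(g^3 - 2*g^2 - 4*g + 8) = g*(g - 3)/(g^2 - 4)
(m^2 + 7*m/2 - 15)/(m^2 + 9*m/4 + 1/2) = 2*(2*m^2 + 7*m - 30)/(4*m^2 + 9*m + 2)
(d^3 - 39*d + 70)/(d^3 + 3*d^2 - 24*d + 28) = (d - 5)/(d - 2)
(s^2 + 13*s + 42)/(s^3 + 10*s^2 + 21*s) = (s + 6)/(s*(s + 3))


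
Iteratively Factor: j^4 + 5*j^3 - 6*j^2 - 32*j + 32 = (j + 4)*(j^3 + j^2 - 10*j + 8) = (j - 2)*(j + 4)*(j^2 + 3*j - 4) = (j - 2)*(j + 4)^2*(j - 1)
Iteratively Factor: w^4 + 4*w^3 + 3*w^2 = (w)*(w^3 + 4*w^2 + 3*w) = w*(w + 1)*(w^2 + 3*w) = w^2*(w + 1)*(w + 3)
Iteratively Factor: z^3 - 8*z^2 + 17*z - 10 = (z - 2)*(z^2 - 6*z + 5) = (z - 5)*(z - 2)*(z - 1)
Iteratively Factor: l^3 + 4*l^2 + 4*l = (l + 2)*(l^2 + 2*l) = (l + 2)^2*(l)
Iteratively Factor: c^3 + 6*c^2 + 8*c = (c)*(c^2 + 6*c + 8) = c*(c + 4)*(c + 2)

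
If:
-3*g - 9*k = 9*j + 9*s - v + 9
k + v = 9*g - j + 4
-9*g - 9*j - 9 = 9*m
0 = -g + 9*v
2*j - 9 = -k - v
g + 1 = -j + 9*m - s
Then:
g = 4455/7226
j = -3965/7226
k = 72469/7226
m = -3858/3613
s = -38580/3613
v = 495/7226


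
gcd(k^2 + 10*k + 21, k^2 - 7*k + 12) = 1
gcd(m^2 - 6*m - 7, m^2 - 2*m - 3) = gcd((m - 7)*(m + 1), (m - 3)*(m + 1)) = m + 1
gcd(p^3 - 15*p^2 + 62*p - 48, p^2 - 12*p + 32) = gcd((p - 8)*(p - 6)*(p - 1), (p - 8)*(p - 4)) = p - 8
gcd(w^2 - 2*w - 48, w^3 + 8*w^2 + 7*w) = 1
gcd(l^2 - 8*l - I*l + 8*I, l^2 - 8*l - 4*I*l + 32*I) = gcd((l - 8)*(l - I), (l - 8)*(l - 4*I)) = l - 8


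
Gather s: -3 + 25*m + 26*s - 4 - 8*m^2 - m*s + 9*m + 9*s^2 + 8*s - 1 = -8*m^2 + 34*m + 9*s^2 + s*(34 - m) - 8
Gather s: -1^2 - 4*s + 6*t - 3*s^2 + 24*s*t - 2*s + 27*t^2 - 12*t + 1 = -3*s^2 + s*(24*t - 6) + 27*t^2 - 6*t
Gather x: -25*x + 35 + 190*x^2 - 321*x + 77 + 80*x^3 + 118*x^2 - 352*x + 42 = 80*x^3 + 308*x^2 - 698*x + 154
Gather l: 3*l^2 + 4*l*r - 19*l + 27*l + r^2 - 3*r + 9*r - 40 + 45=3*l^2 + l*(4*r + 8) + r^2 + 6*r + 5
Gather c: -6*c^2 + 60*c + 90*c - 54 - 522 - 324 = -6*c^2 + 150*c - 900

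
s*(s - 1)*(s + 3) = s^3 + 2*s^2 - 3*s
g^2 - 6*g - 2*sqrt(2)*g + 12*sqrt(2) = (g - 6)*(g - 2*sqrt(2))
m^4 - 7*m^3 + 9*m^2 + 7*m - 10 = (m - 5)*(m - 2)*(m - 1)*(m + 1)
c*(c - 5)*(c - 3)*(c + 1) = c^4 - 7*c^3 + 7*c^2 + 15*c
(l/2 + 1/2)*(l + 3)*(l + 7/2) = l^3/2 + 15*l^2/4 + 17*l/2 + 21/4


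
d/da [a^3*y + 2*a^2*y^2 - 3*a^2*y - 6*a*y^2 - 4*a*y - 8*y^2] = y*(3*a^2 + 4*a*y - 6*a - 6*y - 4)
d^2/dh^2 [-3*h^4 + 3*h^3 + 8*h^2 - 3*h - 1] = -36*h^2 + 18*h + 16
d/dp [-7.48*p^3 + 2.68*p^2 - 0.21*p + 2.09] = -22.44*p^2 + 5.36*p - 0.21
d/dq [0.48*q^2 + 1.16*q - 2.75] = 0.96*q + 1.16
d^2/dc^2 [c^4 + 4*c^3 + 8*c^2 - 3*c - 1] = 12*c^2 + 24*c + 16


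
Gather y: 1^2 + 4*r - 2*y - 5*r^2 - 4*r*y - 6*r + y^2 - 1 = -5*r^2 - 2*r + y^2 + y*(-4*r - 2)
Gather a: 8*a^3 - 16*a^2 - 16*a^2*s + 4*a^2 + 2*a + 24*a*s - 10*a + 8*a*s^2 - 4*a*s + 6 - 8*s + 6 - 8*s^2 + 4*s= 8*a^3 + a^2*(-16*s - 12) + a*(8*s^2 + 20*s - 8) - 8*s^2 - 4*s + 12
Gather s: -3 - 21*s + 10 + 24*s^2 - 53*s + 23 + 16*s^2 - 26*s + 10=40*s^2 - 100*s + 40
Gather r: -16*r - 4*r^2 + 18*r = -4*r^2 + 2*r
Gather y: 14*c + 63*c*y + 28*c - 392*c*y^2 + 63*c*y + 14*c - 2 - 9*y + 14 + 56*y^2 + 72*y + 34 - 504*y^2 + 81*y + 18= 56*c + y^2*(-392*c - 448) + y*(126*c + 144) + 64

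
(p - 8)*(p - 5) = p^2 - 13*p + 40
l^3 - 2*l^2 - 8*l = l*(l - 4)*(l + 2)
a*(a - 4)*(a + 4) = a^3 - 16*a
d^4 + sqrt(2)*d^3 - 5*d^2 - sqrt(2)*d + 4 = (d - 1)*(d + 1)*(d - sqrt(2))*(d + 2*sqrt(2))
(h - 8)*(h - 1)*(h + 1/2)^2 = h^4 - 8*h^3 - 3*h^2/4 + 23*h/4 + 2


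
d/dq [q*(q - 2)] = 2*q - 2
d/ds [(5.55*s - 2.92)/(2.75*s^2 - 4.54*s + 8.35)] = (-15.2625*s^2 + 16.06*s + 33.0857)/(7.5625*s^4 - 24.97*s^3 + 66.5366*s^2 - 75.818*s + 69.7225)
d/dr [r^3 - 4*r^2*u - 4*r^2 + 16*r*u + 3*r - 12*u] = 3*r^2 - 8*r*u - 8*r + 16*u + 3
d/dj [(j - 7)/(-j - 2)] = -9/(j + 2)^2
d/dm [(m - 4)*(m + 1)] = 2*m - 3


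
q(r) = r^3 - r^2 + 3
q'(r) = 3*r^2 - 2*r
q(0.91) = 2.93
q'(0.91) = 0.66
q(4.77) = 88.78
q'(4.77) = 58.72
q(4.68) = 83.60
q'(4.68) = 56.35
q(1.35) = 3.64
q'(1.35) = 2.77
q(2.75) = 16.23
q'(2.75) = 17.19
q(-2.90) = -29.80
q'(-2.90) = 31.03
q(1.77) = 5.41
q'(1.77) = 5.86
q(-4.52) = -109.78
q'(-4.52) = 70.33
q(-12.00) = -1869.00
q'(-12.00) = 456.00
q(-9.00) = -807.00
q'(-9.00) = 261.00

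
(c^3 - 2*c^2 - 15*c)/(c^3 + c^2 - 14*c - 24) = c*(c - 5)/(c^2 - 2*c - 8)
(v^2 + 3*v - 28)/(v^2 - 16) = (v + 7)/(v + 4)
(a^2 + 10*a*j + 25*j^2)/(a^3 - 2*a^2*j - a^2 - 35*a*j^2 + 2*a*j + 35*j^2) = (a + 5*j)/(a^2 - 7*a*j - a + 7*j)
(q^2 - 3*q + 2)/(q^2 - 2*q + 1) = (q - 2)/(q - 1)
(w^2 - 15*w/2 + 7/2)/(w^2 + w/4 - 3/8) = 4*(w - 7)/(4*w + 3)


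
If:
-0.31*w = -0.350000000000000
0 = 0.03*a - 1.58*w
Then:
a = 59.46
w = 1.13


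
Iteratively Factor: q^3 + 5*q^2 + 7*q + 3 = (q + 1)*(q^2 + 4*q + 3) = (q + 1)^2*(q + 3)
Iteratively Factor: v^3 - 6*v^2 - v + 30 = (v - 3)*(v^2 - 3*v - 10) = (v - 3)*(v + 2)*(v - 5)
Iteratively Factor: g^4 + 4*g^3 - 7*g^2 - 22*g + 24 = (g + 3)*(g^3 + g^2 - 10*g + 8) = (g + 3)*(g + 4)*(g^2 - 3*g + 2) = (g - 1)*(g + 3)*(g + 4)*(g - 2)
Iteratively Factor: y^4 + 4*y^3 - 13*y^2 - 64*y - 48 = (y + 3)*(y^3 + y^2 - 16*y - 16) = (y + 1)*(y + 3)*(y^2 - 16) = (y + 1)*(y + 3)*(y + 4)*(y - 4)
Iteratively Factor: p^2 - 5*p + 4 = (p - 4)*(p - 1)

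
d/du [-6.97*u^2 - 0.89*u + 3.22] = -13.94*u - 0.89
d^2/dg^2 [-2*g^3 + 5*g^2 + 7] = 10 - 12*g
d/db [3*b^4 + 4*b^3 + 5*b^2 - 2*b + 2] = 12*b^3 + 12*b^2 + 10*b - 2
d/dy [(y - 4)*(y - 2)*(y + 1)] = 3*y^2 - 10*y + 2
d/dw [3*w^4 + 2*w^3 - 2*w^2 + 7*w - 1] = 12*w^3 + 6*w^2 - 4*w + 7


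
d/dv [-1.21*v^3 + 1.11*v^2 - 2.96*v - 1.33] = -3.63*v^2 + 2.22*v - 2.96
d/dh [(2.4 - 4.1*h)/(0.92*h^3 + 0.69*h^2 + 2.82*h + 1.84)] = (7.544*h^3 - 3.795*h^2 - 3.312*h - 14.312)/(0.8464*h^6 + 1.2696*h^5 + 5.6649*h^4 + 7.2772*h^3 + 10.4916*h^2 + 10.3776*h + 3.3856)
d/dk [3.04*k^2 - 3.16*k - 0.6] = 6.08*k - 3.16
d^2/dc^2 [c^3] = 6*c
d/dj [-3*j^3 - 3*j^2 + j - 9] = -9*j^2 - 6*j + 1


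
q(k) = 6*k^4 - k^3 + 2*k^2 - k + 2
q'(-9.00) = -17776.00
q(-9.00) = 40268.00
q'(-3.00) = -688.00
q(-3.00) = 536.00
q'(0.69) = 8.22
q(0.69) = 3.29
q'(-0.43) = -5.18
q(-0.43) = 3.08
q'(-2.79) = -556.74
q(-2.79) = 405.63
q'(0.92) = 18.83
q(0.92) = 6.29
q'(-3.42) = -1009.81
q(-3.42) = 889.65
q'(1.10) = 31.71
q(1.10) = 10.77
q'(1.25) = 46.19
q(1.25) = 16.57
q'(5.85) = 4724.57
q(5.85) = 6891.47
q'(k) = 24*k^3 - 3*k^2 + 4*k - 1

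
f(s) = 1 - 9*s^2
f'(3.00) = -54.00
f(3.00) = -80.00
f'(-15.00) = 270.00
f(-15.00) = -2024.00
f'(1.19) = -21.42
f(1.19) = -11.74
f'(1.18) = -21.24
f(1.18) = -11.53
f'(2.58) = -46.44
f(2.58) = -58.91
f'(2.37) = -42.66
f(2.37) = -49.55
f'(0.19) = -3.42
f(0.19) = 0.68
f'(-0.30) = 5.40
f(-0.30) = 0.19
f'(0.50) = -9.00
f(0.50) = -1.25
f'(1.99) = -35.82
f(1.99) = -34.64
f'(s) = -18*s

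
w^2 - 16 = (w - 4)*(w + 4)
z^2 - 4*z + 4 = (z - 2)^2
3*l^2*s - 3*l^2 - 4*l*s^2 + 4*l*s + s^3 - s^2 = (-3*l + s)*(-l + s)*(s - 1)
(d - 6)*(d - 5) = d^2 - 11*d + 30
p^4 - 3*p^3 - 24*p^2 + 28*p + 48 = (p - 6)*(p - 2)*(p + 1)*(p + 4)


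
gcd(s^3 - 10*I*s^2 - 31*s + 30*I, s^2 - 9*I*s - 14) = s - 2*I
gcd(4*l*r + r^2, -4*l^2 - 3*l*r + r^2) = 1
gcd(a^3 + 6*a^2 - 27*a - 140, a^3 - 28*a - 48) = a + 4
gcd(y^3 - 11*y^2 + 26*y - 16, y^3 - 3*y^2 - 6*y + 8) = y - 1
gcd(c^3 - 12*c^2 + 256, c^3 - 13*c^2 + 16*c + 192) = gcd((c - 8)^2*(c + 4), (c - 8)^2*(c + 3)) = c^2 - 16*c + 64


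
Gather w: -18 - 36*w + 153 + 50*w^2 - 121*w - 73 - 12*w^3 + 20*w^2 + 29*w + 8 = -12*w^3 + 70*w^2 - 128*w + 70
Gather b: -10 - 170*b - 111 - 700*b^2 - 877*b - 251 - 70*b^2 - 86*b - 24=-770*b^2 - 1133*b - 396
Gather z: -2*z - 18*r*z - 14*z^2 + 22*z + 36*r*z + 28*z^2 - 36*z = 14*z^2 + z*(18*r - 16)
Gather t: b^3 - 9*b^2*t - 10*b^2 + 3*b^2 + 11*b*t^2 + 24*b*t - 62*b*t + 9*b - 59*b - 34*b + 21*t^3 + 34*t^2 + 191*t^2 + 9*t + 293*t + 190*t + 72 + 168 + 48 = b^3 - 7*b^2 - 84*b + 21*t^3 + t^2*(11*b + 225) + t*(-9*b^2 - 38*b + 492) + 288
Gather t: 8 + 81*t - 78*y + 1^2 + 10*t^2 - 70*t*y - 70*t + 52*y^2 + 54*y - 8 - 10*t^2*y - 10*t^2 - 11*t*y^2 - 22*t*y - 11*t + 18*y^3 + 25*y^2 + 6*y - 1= -10*t^2*y + t*(-11*y^2 - 92*y) + 18*y^3 + 77*y^2 - 18*y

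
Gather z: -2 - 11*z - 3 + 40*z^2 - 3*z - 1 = 40*z^2 - 14*z - 6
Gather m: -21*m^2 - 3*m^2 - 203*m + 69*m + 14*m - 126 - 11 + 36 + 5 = -24*m^2 - 120*m - 96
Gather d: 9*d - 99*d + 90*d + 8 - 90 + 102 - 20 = 0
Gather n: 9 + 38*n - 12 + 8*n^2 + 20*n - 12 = 8*n^2 + 58*n - 15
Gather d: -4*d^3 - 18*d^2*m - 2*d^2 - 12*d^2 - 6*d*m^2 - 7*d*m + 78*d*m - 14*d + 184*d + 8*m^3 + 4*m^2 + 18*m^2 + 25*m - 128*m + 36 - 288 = -4*d^3 + d^2*(-18*m - 14) + d*(-6*m^2 + 71*m + 170) + 8*m^3 + 22*m^2 - 103*m - 252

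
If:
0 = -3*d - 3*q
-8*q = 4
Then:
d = 1/2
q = -1/2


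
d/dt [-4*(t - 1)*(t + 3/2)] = -8*t - 2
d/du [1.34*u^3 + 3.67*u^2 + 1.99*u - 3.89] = 4.02*u^2 + 7.34*u + 1.99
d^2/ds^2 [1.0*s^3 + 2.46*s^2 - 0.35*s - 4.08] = 6.0*s + 4.92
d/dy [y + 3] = 1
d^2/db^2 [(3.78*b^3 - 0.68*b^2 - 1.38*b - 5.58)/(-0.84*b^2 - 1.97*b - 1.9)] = (-17.576916*b^3 - 67.779432*b^2 - 39.686976*b + 20.078404)/(0.592704*b^6 + 4.170096*b^5 + 13.801788*b^4 + 26.510093*b^3 + 31.21833*b^2 + 21.3351*b + 6.859)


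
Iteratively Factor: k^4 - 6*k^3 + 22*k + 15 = (k - 5)*(k^3 - k^2 - 5*k - 3) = (k - 5)*(k + 1)*(k^2 - 2*k - 3) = (k - 5)*(k - 3)*(k + 1)*(k + 1)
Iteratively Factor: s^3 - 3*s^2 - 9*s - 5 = (s + 1)*(s^2 - 4*s - 5) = (s + 1)^2*(s - 5)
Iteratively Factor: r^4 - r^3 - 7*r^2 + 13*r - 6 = (r + 3)*(r^3 - 4*r^2 + 5*r - 2) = (r - 1)*(r + 3)*(r^2 - 3*r + 2) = (r - 2)*(r - 1)*(r + 3)*(r - 1)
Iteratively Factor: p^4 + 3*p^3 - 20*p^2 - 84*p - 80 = (p + 2)*(p^3 + p^2 - 22*p - 40) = (p + 2)^2*(p^2 - p - 20) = (p + 2)^2*(p + 4)*(p - 5)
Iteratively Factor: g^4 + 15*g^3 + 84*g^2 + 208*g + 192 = (g + 3)*(g^3 + 12*g^2 + 48*g + 64) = (g + 3)*(g + 4)*(g^2 + 8*g + 16) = (g + 3)*(g + 4)^2*(g + 4)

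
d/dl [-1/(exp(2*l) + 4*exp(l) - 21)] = 2*(exp(l) + 2)*exp(l)/(exp(2*l) + 4*exp(l) - 21)^2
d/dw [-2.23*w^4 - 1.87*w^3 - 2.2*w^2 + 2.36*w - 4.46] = -8.92*w^3 - 5.61*w^2 - 4.4*w + 2.36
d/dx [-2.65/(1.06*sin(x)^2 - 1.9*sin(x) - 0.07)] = (5.618*sin(x) - 5.035)*cos(x)/(-1.06*sin(x)^2 + 1.9*sin(x) + 0.07)^2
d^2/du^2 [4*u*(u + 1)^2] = 24*u + 16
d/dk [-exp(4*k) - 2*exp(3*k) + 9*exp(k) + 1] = (-4*exp(3*k) - 6*exp(2*k) + 9)*exp(k)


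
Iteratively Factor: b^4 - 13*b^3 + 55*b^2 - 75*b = (b - 5)*(b^3 - 8*b^2 + 15*b) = b*(b - 5)*(b^2 - 8*b + 15) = b*(b - 5)*(b - 3)*(b - 5)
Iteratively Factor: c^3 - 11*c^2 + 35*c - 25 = (c - 5)*(c^2 - 6*c + 5) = (c - 5)^2*(c - 1)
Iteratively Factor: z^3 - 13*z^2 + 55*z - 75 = (z - 5)*(z^2 - 8*z + 15) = (z - 5)^2*(z - 3)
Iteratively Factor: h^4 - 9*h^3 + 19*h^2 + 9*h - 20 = (h - 1)*(h^3 - 8*h^2 + 11*h + 20) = (h - 1)*(h + 1)*(h^2 - 9*h + 20) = (h - 4)*(h - 1)*(h + 1)*(h - 5)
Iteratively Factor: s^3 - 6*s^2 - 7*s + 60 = (s + 3)*(s^2 - 9*s + 20) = (s - 5)*(s + 3)*(s - 4)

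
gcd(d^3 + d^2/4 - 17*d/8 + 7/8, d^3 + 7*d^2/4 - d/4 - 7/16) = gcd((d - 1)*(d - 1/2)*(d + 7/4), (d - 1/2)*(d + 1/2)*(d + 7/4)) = d^2 + 5*d/4 - 7/8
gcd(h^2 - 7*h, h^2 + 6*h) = h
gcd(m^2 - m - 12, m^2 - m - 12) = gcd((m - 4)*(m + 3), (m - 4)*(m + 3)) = m^2 - m - 12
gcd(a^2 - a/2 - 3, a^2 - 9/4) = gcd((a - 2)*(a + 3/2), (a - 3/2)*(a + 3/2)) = a + 3/2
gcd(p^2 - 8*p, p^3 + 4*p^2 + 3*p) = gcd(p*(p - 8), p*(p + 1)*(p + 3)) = p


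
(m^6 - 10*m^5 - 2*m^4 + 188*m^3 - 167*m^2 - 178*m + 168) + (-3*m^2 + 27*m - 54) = m^6 - 10*m^5 - 2*m^4 + 188*m^3 - 170*m^2 - 151*m + 114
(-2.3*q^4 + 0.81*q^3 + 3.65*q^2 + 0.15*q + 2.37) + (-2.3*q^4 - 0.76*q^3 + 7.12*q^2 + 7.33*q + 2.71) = -4.6*q^4 + 0.05*q^3 + 10.77*q^2 + 7.48*q + 5.08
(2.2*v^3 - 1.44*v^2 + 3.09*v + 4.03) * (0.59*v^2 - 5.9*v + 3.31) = 1.298*v^5 - 13.8296*v^4 + 17.6011*v^3 - 20.6197*v^2 - 13.5491*v + 13.3393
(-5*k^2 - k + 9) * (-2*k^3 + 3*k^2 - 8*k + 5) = 10*k^5 - 13*k^4 + 19*k^3 + 10*k^2 - 77*k + 45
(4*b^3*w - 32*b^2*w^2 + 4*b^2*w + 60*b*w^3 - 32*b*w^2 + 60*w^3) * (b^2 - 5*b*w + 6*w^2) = 4*b^5*w - 52*b^4*w^2 + 4*b^4*w + 244*b^3*w^3 - 52*b^3*w^2 - 492*b^2*w^4 + 244*b^2*w^3 + 360*b*w^5 - 492*b*w^4 + 360*w^5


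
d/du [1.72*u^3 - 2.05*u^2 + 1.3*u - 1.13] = 5.16*u^2 - 4.1*u + 1.3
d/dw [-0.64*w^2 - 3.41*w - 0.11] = -1.28*w - 3.41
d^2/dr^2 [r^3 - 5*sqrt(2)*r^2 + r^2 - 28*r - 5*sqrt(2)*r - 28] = 6*r - 10*sqrt(2) + 2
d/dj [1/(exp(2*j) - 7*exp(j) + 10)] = (7 - 2*exp(j))*exp(j)/(exp(2*j) - 7*exp(j) + 10)^2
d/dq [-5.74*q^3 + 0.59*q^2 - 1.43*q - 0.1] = -17.22*q^2 + 1.18*q - 1.43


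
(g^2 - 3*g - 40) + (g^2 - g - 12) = 2*g^2 - 4*g - 52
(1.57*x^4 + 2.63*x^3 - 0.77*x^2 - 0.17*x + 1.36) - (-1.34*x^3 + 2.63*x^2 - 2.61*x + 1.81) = 1.57*x^4 + 3.97*x^3 - 3.4*x^2 + 2.44*x - 0.45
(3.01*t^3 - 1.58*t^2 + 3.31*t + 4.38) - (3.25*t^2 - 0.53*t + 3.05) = 3.01*t^3 - 4.83*t^2 + 3.84*t + 1.33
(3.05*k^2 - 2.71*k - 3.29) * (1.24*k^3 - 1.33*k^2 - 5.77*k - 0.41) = 3.782*k^5 - 7.4169*k^4 - 18.0738*k^3 + 18.7619*k^2 + 20.0944*k + 1.3489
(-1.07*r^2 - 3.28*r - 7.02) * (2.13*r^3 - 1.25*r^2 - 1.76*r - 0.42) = -2.2791*r^5 - 5.6489*r^4 - 8.9694*r^3 + 14.9972*r^2 + 13.7328*r + 2.9484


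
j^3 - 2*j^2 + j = j*(j - 1)^2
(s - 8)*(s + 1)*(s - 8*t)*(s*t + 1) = s^4*t - 8*s^3*t^2 - 7*s^3*t + s^3 + 56*s^2*t^2 - 16*s^2*t - 7*s^2 + 64*s*t^2 + 56*s*t - 8*s + 64*t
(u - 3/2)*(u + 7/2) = u^2 + 2*u - 21/4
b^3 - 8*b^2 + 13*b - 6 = (b - 6)*(b - 1)^2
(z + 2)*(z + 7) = z^2 + 9*z + 14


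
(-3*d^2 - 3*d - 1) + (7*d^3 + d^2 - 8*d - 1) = 7*d^3 - 2*d^2 - 11*d - 2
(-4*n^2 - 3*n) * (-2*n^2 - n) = 8*n^4 + 10*n^3 + 3*n^2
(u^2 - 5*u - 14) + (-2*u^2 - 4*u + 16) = -u^2 - 9*u + 2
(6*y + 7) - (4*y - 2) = 2*y + 9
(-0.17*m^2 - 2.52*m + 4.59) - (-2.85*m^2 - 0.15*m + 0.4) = 2.68*m^2 - 2.37*m + 4.19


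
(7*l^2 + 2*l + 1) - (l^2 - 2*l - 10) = 6*l^2 + 4*l + 11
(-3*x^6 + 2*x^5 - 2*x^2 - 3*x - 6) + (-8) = -3*x^6 + 2*x^5 - 2*x^2 - 3*x - 14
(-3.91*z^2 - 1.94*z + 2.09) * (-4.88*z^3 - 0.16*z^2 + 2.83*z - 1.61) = 19.0808*z^5 + 10.0928*z^4 - 20.9541*z^3 + 0.470500000000001*z^2 + 9.0381*z - 3.3649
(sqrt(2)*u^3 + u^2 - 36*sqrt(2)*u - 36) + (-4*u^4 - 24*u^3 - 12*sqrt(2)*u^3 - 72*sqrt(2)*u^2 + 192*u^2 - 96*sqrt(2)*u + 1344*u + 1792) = -4*u^4 - 24*u^3 - 11*sqrt(2)*u^3 - 72*sqrt(2)*u^2 + 193*u^2 - 132*sqrt(2)*u + 1344*u + 1756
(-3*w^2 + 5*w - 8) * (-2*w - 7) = 6*w^3 + 11*w^2 - 19*w + 56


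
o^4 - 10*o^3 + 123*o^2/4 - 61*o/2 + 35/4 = (o - 5)*(o - 7/2)*(o - 1)*(o - 1/2)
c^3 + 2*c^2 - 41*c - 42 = (c - 6)*(c + 1)*(c + 7)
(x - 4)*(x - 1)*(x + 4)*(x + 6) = x^4 + 5*x^3 - 22*x^2 - 80*x + 96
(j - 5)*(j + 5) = j^2 - 25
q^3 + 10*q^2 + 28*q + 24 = (q + 2)^2*(q + 6)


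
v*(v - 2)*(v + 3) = v^3 + v^2 - 6*v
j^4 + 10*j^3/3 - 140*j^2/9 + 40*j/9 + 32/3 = (j - 2)*(j - 4/3)*(j + 2/3)*(j + 6)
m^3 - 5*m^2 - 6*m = m*(m - 6)*(m + 1)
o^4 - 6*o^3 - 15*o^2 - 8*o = o*(o - 8)*(o + 1)^2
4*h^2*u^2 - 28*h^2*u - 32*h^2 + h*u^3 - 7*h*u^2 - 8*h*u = (4*h + u)*(u - 8)*(h*u + h)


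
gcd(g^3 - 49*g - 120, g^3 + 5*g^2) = g + 5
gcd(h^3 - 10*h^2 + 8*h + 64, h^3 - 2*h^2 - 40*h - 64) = h^2 - 6*h - 16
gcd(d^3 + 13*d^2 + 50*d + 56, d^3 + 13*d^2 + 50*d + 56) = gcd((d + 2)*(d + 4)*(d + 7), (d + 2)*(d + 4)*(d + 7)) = d^3 + 13*d^2 + 50*d + 56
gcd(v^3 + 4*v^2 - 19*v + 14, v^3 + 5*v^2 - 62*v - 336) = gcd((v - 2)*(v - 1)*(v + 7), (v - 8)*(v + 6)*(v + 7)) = v + 7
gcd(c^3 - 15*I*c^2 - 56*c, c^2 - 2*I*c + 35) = c - 7*I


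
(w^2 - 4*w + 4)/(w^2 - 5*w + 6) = (w - 2)/(w - 3)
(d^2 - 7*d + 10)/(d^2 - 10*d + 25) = (d - 2)/(d - 5)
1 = 1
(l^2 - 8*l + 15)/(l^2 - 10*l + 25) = (l - 3)/(l - 5)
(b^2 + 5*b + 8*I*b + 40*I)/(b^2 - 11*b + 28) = (b^2 + b*(5 + 8*I) + 40*I)/(b^2 - 11*b + 28)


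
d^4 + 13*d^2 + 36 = (d - 3*I)*(d - 2*I)*(d + 2*I)*(d + 3*I)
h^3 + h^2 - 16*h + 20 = (h - 2)^2*(h + 5)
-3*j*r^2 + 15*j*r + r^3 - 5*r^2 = r*(-3*j + r)*(r - 5)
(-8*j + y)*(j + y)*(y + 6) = -8*j^2*y - 48*j^2 - 7*j*y^2 - 42*j*y + y^3 + 6*y^2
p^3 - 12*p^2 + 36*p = p*(p - 6)^2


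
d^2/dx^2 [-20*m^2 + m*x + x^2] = 2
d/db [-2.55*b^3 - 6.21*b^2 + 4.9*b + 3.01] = -7.65*b^2 - 12.42*b + 4.9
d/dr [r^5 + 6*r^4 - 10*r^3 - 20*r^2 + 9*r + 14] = 5*r^4 + 24*r^3 - 30*r^2 - 40*r + 9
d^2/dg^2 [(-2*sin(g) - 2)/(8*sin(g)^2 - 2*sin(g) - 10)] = 4*(4*sin(g)^2 + 5*sin(g) - 8)/(4*sin(g) - 5)^3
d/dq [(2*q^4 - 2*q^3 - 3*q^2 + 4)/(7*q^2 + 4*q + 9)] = 2*(14*q^5 + 5*q^4 + 28*q^3 - 33*q^2 - 55*q - 8)/(49*q^4 + 56*q^3 + 142*q^2 + 72*q + 81)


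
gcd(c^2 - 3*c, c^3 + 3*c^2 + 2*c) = c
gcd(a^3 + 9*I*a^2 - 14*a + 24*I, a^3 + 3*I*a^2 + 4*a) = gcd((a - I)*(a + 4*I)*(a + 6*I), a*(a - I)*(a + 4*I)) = a^2 + 3*I*a + 4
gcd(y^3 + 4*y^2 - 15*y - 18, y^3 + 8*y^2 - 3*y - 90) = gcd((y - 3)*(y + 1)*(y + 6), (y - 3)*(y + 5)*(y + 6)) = y^2 + 3*y - 18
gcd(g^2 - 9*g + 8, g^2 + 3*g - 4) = g - 1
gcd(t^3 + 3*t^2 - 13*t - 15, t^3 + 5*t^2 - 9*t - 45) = t^2 + 2*t - 15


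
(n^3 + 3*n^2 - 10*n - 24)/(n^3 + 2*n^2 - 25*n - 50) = (n^2 + n - 12)/(n^2 - 25)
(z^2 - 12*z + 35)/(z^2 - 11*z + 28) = (z - 5)/(z - 4)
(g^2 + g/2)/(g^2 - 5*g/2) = (2*g + 1)/(2*g - 5)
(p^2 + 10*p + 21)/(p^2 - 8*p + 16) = (p^2 + 10*p + 21)/(p^2 - 8*p + 16)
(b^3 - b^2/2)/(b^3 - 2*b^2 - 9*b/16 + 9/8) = b^2*(16*b - 8)/(16*b^3 - 32*b^2 - 9*b + 18)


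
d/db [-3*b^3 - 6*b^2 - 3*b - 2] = -9*b^2 - 12*b - 3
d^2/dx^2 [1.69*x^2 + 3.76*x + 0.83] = 3.38000000000000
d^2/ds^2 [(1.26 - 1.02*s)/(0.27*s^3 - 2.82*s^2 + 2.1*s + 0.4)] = (-0.446148*s^5 + 5.762016*s^4 - 30.41604*s^3 + 65.728584*s^2 - 52.49016*s + 15.66936)/(0.019683*s^9 - 0.616734*s^8 + 6.900714*s^7 - 31.931928*s^6 + 51.84486*s^5 - 26.40492*s^4 - 4.8222*s^3 + 3.9384*s^2 + 1.008*s + 0.064)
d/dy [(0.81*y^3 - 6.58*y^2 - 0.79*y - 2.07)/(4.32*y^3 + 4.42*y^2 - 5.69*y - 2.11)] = (32.0058*y^4 - 2.3922*y^3 + 62.6319*y^2 + 46.0664*y - 10.1114)/(18.6624*y^6 + 38.1888*y^5 - 29.6252*y^4 - 68.53*y^3 + 13.7237*y^2 + 24.0118*y + 4.4521)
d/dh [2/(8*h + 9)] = -16/(8*h + 9)^2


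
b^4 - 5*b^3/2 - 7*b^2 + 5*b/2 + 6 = (b - 4)*(b - 1)*(b + 1)*(b + 3/2)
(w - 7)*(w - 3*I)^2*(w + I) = w^4 - 7*w^3 - 5*I*w^3 - 3*w^2 + 35*I*w^2 + 21*w - 9*I*w + 63*I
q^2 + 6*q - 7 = (q - 1)*(q + 7)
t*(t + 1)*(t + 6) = t^3 + 7*t^2 + 6*t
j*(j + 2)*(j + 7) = j^3 + 9*j^2 + 14*j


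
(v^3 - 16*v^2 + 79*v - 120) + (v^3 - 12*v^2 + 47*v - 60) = 2*v^3 - 28*v^2 + 126*v - 180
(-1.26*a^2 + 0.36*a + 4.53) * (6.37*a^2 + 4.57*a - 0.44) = -8.0262*a^4 - 3.465*a^3 + 31.0557*a^2 + 20.5437*a - 1.9932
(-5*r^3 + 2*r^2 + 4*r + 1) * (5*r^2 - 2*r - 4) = -25*r^5 + 20*r^4 + 36*r^3 - 11*r^2 - 18*r - 4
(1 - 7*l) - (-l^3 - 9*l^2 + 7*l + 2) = l^3 + 9*l^2 - 14*l - 1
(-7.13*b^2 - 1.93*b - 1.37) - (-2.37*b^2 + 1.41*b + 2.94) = -4.76*b^2 - 3.34*b - 4.31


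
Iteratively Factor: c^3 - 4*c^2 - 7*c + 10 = (c + 2)*(c^2 - 6*c + 5) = (c - 1)*(c + 2)*(c - 5)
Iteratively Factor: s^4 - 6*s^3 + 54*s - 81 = (s - 3)*(s^3 - 3*s^2 - 9*s + 27) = (s - 3)^2*(s^2 - 9) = (s - 3)^3*(s + 3)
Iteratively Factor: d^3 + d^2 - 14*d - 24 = (d + 2)*(d^2 - d - 12) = (d + 2)*(d + 3)*(d - 4)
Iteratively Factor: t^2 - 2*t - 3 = (t + 1)*(t - 3)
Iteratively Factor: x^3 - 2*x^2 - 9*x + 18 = (x - 3)*(x^2 + x - 6) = (x - 3)*(x - 2)*(x + 3)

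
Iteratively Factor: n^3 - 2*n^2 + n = (n - 1)*(n^2 - n) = (n - 1)^2*(n)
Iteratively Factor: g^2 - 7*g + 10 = (g - 2)*(g - 5)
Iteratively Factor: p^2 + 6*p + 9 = (p + 3)*(p + 3)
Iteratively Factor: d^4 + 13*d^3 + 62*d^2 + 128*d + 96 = (d + 4)*(d^3 + 9*d^2 + 26*d + 24) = (d + 2)*(d + 4)*(d^2 + 7*d + 12) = (d + 2)*(d + 3)*(d + 4)*(d + 4)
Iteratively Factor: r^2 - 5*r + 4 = (r - 1)*(r - 4)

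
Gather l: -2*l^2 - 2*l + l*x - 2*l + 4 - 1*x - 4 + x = -2*l^2 + l*(x - 4)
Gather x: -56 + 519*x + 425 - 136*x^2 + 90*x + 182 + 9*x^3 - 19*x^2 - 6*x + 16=9*x^3 - 155*x^2 + 603*x + 567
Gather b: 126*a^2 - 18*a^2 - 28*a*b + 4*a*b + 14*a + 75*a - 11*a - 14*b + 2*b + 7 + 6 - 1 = 108*a^2 + 78*a + b*(-24*a - 12) + 12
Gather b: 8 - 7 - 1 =0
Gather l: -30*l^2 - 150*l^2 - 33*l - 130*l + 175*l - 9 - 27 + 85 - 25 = -180*l^2 + 12*l + 24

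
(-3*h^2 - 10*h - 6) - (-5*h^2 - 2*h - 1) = 2*h^2 - 8*h - 5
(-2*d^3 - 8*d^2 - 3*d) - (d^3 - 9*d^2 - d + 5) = -3*d^3 + d^2 - 2*d - 5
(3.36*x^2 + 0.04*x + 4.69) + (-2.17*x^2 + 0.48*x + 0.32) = 1.19*x^2 + 0.52*x + 5.01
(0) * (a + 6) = 0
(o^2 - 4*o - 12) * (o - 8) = o^3 - 12*o^2 + 20*o + 96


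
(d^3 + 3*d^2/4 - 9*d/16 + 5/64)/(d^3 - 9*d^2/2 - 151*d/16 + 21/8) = (16*d^2 + 16*d - 5)/(4*(4*d^2 - 17*d - 42))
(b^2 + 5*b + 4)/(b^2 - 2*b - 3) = (b + 4)/(b - 3)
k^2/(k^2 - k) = k/(k - 1)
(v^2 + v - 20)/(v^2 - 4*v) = (v + 5)/v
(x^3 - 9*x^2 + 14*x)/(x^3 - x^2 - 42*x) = (x - 2)/(x + 6)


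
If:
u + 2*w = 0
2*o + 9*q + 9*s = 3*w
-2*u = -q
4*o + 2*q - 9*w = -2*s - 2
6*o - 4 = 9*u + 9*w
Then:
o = 23/123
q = -472/369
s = 496/369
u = -236/369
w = 118/369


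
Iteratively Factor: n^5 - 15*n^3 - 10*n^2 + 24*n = (n)*(n^4 - 15*n^2 - 10*n + 24) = n*(n - 4)*(n^3 + 4*n^2 + n - 6) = n*(n - 4)*(n + 3)*(n^2 + n - 2) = n*(n - 4)*(n - 1)*(n + 3)*(n + 2)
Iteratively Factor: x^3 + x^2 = (x)*(x^2 + x) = x^2*(x + 1)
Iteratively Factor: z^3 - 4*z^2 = (z - 4)*(z^2) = z*(z - 4)*(z)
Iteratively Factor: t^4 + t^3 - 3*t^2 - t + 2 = (t - 1)*(t^3 + 2*t^2 - t - 2) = (t - 1)^2*(t^2 + 3*t + 2) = (t - 1)^2*(t + 1)*(t + 2)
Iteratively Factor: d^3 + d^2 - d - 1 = (d + 1)*(d^2 - 1) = (d - 1)*(d + 1)*(d + 1)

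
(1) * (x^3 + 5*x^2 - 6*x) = x^3 + 5*x^2 - 6*x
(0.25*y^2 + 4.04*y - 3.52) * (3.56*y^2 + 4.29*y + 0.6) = 0.89*y^4 + 15.4549*y^3 + 4.9504*y^2 - 12.6768*y - 2.112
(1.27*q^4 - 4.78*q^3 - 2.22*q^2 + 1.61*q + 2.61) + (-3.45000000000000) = 1.27*q^4 - 4.78*q^3 - 2.22*q^2 + 1.61*q - 0.84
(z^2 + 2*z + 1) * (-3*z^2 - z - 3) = -3*z^4 - 7*z^3 - 8*z^2 - 7*z - 3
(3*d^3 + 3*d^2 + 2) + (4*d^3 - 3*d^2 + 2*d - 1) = 7*d^3 + 2*d + 1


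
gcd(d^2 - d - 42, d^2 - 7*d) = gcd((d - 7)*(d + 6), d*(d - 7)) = d - 7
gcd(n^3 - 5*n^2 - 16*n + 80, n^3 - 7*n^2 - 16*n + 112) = n^2 - 16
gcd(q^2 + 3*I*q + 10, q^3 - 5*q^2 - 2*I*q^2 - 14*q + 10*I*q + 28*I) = q - 2*I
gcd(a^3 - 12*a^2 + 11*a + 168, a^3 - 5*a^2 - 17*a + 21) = a^2 - 4*a - 21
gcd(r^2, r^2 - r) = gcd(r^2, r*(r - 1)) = r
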